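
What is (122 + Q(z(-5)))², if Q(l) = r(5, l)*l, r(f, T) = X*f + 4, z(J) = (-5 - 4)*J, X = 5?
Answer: 2036329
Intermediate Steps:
z(J) = -9*J
r(f, T) = 4 + 5*f (r(f, T) = 5*f + 4 = 4 + 5*f)
Q(l) = 29*l (Q(l) = (4 + 5*5)*l = (4 + 25)*l = 29*l)
(122 + Q(z(-5)))² = (122 + 29*(-9*(-5)))² = (122 + 29*45)² = (122 + 1305)² = 1427² = 2036329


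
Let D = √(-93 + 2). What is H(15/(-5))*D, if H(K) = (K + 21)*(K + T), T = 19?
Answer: 288*I*√91 ≈ 2747.3*I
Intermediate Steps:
H(K) = (19 + K)*(21 + K) (H(K) = (K + 21)*(K + 19) = (21 + K)*(19 + K) = (19 + K)*(21 + K))
D = I*√91 (D = √(-91) = I*√91 ≈ 9.5394*I)
H(15/(-5))*D = (399 + (15/(-5))² + 40*(15/(-5)))*(I*√91) = (399 + (15*(-⅕))² + 40*(15*(-⅕)))*(I*√91) = (399 + (-3)² + 40*(-3))*(I*√91) = (399 + 9 - 120)*(I*√91) = 288*(I*√91) = 288*I*√91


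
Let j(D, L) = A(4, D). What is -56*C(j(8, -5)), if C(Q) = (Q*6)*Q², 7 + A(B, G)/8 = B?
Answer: 4644864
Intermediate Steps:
A(B, G) = -56 + 8*B
j(D, L) = -24 (j(D, L) = -56 + 8*4 = -56 + 32 = -24)
C(Q) = 6*Q³ (C(Q) = (6*Q)*Q² = 6*Q³)
-56*C(j(8, -5)) = -336*(-24)³ = -336*(-13824) = -56*(-82944) = 4644864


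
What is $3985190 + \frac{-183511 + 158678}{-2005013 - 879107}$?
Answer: $\frac{11493766207633}{2884120} \approx 3.9852 \cdot 10^{6}$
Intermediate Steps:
$3985190 + \frac{-183511 + 158678}{-2005013 - 879107} = 3985190 - \frac{24833}{-2884120} = 3985190 - - \frac{24833}{2884120} = 3985190 + \frac{24833}{2884120} = \frac{11493766207633}{2884120}$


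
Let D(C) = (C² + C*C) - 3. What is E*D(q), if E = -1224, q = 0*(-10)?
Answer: 3672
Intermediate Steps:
q = 0
D(C) = -3 + 2*C² (D(C) = (C² + C²) - 3 = 2*C² - 3 = -3 + 2*C²)
E*D(q) = -1224*(-3 + 2*0²) = -1224*(-3 + 2*0) = -1224*(-3 + 0) = -1224*(-3) = 3672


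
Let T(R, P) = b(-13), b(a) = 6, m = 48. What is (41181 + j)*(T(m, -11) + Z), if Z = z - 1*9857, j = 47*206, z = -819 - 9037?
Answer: -1002357141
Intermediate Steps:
z = -9856
T(R, P) = 6
j = 9682
Z = -19713 (Z = -9856 - 1*9857 = -9856 - 9857 = -19713)
(41181 + j)*(T(m, -11) + Z) = (41181 + 9682)*(6 - 19713) = 50863*(-19707) = -1002357141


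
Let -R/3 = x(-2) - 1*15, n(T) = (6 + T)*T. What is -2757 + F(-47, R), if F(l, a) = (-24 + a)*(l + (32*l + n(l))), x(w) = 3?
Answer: 1755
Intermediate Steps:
n(T) = T*(6 + T)
R = 36 (R = -3*(3 - 1*15) = -3*(3 - 15) = -3*(-12) = 36)
F(l, a) = (-24 + a)*(33*l + l*(6 + l)) (F(l, a) = (-24 + a)*(l + (32*l + l*(6 + l))) = (-24 + a)*(33*l + l*(6 + l)))
-2757 + F(-47, R) = -2757 - 47*(-936 - 24*(-47) + 39*36 + 36*(-47)) = -2757 - 47*(-936 + 1128 + 1404 - 1692) = -2757 - 47*(-96) = -2757 + 4512 = 1755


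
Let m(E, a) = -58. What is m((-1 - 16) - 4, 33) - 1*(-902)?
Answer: 844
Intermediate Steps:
m((-1 - 16) - 4, 33) - 1*(-902) = -58 - 1*(-902) = -58 + 902 = 844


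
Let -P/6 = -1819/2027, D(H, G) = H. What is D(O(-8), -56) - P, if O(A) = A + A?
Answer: -43346/2027 ≈ -21.384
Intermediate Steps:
O(A) = 2*A
P = 10914/2027 (P = -(-10914)/2027 = -6*(-1819/2027) = 10914/2027 ≈ 5.3843)
D(O(-8), -56) - P = 2*(-8) - 1*10914/2027 = -16 - 10914/2027 = -43346/2027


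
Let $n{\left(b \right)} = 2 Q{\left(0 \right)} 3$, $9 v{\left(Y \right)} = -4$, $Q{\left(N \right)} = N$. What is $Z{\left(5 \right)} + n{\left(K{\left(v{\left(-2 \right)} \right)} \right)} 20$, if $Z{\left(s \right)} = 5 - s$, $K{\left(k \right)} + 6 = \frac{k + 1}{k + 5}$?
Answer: $0$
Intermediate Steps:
$v{\left(Y \right)} = - \frac{4}{9}$ ($v{\left(Y \right)} = \frac{1}{9} \left(-4\right) = - \frac{4}{9}$)
$K{\left(k \right)} = -6 + \frac{1 + k}{5 + k}$ ($K{\left(k \right)} = -6 + \frac{k + 1}{k + 5} = -6 + \frac{1 + k}{5 + k}$)
$n{\left(b \right)} = 0$ ($n{\left(b \right)} = 2 \cdot 0 \cdot 3 = 0 \cdot 3 = 0$)
$Z{\left(5 \right)} + n{\left(K{\left(v{\left(-2 \right)} \right)} \right)} 20 = \left(5 - 5\right) + 0 \cdot 20 = \left(5 - 5\right) + 0 = 0 + 0 = 0$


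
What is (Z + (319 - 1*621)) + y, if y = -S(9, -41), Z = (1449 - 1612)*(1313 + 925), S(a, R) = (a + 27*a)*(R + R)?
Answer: -344432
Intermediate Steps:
S(a, R) = 56*R*a (S(a, R) = (28*a)*(2*R) = 56*R*a)
Z = -364794 (Z = -163*2238 = -364794)
y = 20664 (y = -56*(-41)*9 = -1*(-20664) = 20664)
(Z + (319 - 1*621)) + y = (-364794 + (319 - 1*621)) + 20664 = (-364794 + (319 - 621)) + 20664 = (-364794 - 302) + 20664 = -365096 + 20664 = -344432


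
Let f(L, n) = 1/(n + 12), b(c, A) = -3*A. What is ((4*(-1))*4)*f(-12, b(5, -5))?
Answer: -16/27 ≈ -0.59259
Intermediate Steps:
f(L, n) = 1/(12 + n)
((4*(-1))*4)*f(-12, b(5, -5)) = ((4*(-1))*4)/(12 - 3*(-5)) = (-4*4)/(12 + 15) = -16/27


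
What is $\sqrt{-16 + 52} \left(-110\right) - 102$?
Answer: $-762$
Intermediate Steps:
$\sqrt{-16 + 52} \left(-110\right) - 102 = \sqrt{36} \left(-110\right) - 102 = 6 \left(-110\right) - 102 = -660 - 102 = -762$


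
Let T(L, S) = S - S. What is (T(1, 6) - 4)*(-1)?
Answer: 4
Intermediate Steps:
T(L, S) = 0
(T(1, 6) - 4)*(-1) = (0 - 4)*(-1) = -4*(-1) = 4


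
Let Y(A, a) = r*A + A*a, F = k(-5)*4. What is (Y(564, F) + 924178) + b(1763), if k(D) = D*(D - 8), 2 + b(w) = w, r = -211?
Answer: 953575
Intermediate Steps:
b(w) = -2 + w
k(D) = D*(-8 + D)
F = 260 (F = -5*(-8 - 5)*4 = -5*(-13)*4 = 65*4 = 260)
Y(A, a) = -211*A + A*a
(Y(564, F) + 924178) + b(1763) = (564*(-211 + 260) + 924178) + (-2 + 1763) = (564*49 + 924178) + 1761 = (27636 + 924178) + 1761 = 951814 + 1761 = 953575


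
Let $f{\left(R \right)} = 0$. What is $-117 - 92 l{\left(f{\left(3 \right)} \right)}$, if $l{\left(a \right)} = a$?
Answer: $-117$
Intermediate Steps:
$-117 - 92 l{\left(f{\left(3 \right)} \right)} = -117 - 0 = -117 + 0 = -117$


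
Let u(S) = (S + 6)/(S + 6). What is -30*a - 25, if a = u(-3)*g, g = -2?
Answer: 35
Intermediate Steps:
u(S) = 1 (u(S) = (6 + S)/(6 + S) = 1)
a = -2 (a = 1*(-2) = -2)
-30*a - 25 = -30*(-2) - 25 = 60 - 25 = 35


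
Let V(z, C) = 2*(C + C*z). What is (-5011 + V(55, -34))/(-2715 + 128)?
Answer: 8819/2587 ≈ 3.4090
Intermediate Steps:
V(z, C) = 2*C + 2*C*z
(-5011 + V(55, -34))/(-2715 + 128) = (-5011 + 2*(-34)*(1 + 55))/(-2715 + 128) = (-5011 + 2*(-34)*56)/(-2587) = (-5011 - 3808)*(-1/2587) = -8819*(-1/2587) = 8819/2587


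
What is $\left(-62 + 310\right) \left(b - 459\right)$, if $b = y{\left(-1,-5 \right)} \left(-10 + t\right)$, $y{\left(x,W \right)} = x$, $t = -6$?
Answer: $-109864$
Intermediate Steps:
$b = 16$ ($b = - (-10 - 6) = \left(-1\right) \left(-16\right) = 16$)
$\left(-62 + 310\right) \left(b - 459\right) = \left(-62 + 310\right) \left(16 - 459\right) = 248 \left(-443\right) = -109864$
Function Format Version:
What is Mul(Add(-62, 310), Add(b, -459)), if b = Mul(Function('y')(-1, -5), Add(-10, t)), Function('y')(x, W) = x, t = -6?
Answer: -109864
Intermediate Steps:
b = 16 (b = Mul(-1, Add(-10, -6)) = Mul(-1, -16) = 16)
Mul(Add(-62, 310), Add(b, -459)) = Mul(Add(-62, 310), Add(16, -459)) = Mul(248, -443) = -109864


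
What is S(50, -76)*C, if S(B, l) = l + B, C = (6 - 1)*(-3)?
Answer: 390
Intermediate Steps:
C = -15 (C = 5*(-3) = -15)
S(B, l) = B + l
S(50, -76)*C = (50 - 76)*(-15) = -26*(-15) = 390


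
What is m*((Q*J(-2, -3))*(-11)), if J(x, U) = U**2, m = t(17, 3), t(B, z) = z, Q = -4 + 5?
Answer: -297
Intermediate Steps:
Q = 1
m = 3
m*((Q*J(-2, -3))*(-11)) = 3*((1*(-3)**2)*(-11)) = 3*((1*9)*(-11)) = 3*(9*(-11)) = 3*(-99) = -297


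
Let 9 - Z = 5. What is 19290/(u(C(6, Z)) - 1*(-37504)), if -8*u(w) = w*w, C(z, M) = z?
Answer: 38580/74999 ≈ 0.51441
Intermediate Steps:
Z = 4 (Z = 9 - 1*5 = 9 - 5 = 4)
u(w) = -w²/8 (u(w) = -w*w/8 = -w²/8)
19290/(u(C(6, Z)) - 1*(-37504)) = 19290/(-⅛*6² - 1*(-37504)) = 19290/(-⅛*36 + 37504) = 19290/(-9/2 + 37504) = 19290/(74999/2) = 19290*(2/74999) = 38580/74999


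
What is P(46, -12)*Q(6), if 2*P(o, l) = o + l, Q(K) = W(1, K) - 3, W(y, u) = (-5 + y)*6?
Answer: -459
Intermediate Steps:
W(y, u) = -30 + 6*y
Q(K) = -27 (Q(K) = (-30 + 6*1) - 3 = (-30 + 6) - 3 = -24 - 3 = -27)
P(o, l) = l/2 + o/2 (P(o, l) = (o + l)/2 = (l + o)/2 = l/2 + o/2)
P(46, -12)*Q(6) = ((½)*(-12) + (½)*46)*(-27) = (-6 + 23)*(-27) = 17*(-27) = -459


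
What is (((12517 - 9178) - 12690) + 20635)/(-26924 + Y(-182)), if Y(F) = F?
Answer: -5642/13553 ≈ -0.41629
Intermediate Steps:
(((12517 - 9178) - 12690) + 20635)/(-26924 + Y(-182)) = (((12517 - 9178) - 12690) + 20635)/(-26924 - 182) = ((3339 - 12690) + 20635)/(-27106) = (-9351 + 20635)*(-1/27106) = 11284*(-1/27106) = -5642/13553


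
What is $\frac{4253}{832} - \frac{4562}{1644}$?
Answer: $\frac{799087}{341952} \approx 2.3368$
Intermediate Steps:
$\frac{4253}{832} - \frac{4562}{1644} = 4253 \cdot \frac{1}{832} - \frac{2281}{822} = \frac{4253}{832} - \frac{2281}{822} = \frac{799087}{341952}$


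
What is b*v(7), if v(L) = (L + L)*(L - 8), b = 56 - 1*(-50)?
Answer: -1484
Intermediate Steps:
b = 106 (b = 56 + 50 = 106)
v(L) = 2*L*(-8 + L) (v(L) = (2*L)*(-8 + L) = 2*L*(-8 + L))
b*v(7) = 106*(2*7*(-8 + 7)) = 106*(2*7*(-1)) = 106*(-14) = -1484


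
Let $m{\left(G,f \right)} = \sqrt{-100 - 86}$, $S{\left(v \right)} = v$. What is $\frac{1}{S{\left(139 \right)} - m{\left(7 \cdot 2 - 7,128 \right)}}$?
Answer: $\frac{139}{19507} + \frac{i \sqrt{186}}{19507} \approx 0.0071256 + 0.00069914 i$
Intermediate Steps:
$m{\left(G,f \right)} = i \sqrt{186}$ ($m{\left(G,f \right)} = \sqrt{-186} = i \sqrt{186}$)
$\frac{1}{S{\left(139 \right)} - m{\left(7 \cdot 2 - 7,128 \right)}} = \frac{1}{139 - i \sqrt{186}}$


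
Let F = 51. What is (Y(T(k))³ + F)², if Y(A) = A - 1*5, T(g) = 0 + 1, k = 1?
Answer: 169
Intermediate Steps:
T(g) = 1
Y(A) = -5 + A (Y(A) = A - 5 = -5 + A)
(Y(T(k))³ + F)² = ((-5 + 1)³ + 51)² = ((-4)³ + 51)² = (-64 + 51)² = (-13)² = 169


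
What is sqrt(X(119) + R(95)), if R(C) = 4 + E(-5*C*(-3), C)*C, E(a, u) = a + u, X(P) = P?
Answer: sqrt(144523) ≈ 380.16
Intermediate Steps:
R(C) = 4 + 16*C**2 (R(C) = 4 + (-5*C*(-3) + C)*C = 4 + (15*C + C)*C = 4 + (16*C)*C = 4 + 16*C**2)
sqrt(X(119) + R(95)) = sqrt(119 + (4 + 16*95**2)) = sqrt(119 + (4 + 16*9025)) = sqrt(119 + (4 + 144400)) = sqrt(119 + 144404) = sqrt(144523)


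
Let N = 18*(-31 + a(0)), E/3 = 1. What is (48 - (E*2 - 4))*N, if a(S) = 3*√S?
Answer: -25668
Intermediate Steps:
E = 3 (E = 3*1 = 3)
N = -558 (N = 18*(-31 + 3*√0) = 18*(-31 + 3*0) = 18*(-31 + 0) = 18*(-31) = -558)
(48 - (E*2 - 4))*N = (48 - (3*2 - 4))*(-558) = (48 - (6 - 4))*(-558) = (48 - 1*2)*(-558) = (48 - 2)*(-558) = 46*(-558) = -25668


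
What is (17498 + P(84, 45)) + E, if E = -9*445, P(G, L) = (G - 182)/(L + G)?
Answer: 1740499/129 ≈ 13492.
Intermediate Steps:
P(G, L) = (-182 + G)/(G + L)
E = -4005
(17498 + P(84, 45)) + E = (17498 + (-182 + 84)/(84 + 45)) - 4005 = (17498 - 98/129) - 4005 = 2257144/129 - 4005 = 1740499/129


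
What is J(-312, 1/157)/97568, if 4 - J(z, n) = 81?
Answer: -77/97568 ≈ -0.00078919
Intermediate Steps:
J(z, n) = -77 (J(z, n) = 4 - 1*81 = 4 - 81 = -77)
J(-312, 1/157)/97568 = -77/97568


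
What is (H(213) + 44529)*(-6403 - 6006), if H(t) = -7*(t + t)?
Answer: -515556723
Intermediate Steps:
H(t) = -14*t
(H(213) + 44529)*(-6403 - 6006) = (-14*213 + 44529)*(-6403 - 6006) = (-2982 + 44529)*(-12409) = 41547*(-12409) = -515556723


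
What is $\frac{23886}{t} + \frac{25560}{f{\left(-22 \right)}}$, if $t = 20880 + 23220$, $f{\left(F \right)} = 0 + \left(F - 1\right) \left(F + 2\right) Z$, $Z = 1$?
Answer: $\frac{3161621}{56350} \approx 56.107$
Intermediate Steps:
$f{\left(F \right)} = \left(-1 + F\right) \left(2 + F\right)$ ($f{\left(F \right)} = 0 + \left(F - 1\right) \left(F + 2\right) 1 = 0 + \left(-1 + F\right) \left(2 + F\right) 1 = 0 + \left(-1 + F\right) \left(2 + F\right) = \left(-1 + F\right) \left(2 + F\right)$)
$t = 44100$
$\frac{23886}{t} + \frac{25560}{f{\left(-22 \right)}} = \frac{23886}{44100} + \frac{25560}{-2 - 22 + \left(-22\right)^{2}} = 23886 \cdot \frac{1}{44100} + \frac{25560}{-2 - 22 + 484} = \frac{1327}{2450} + \frac{25560}{460} = \frac{1327}{2450} + 25560 \cdot \frac{1}{460} = \frac{1327}{2450} + \frac{1278}{23} = \frac{3161621}{56350}$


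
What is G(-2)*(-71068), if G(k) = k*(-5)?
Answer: -710680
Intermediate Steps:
G(k) = -5*k
G(-2)*(-71068) = -5*(-2)*(-71068) = 10*(-71068) = -710680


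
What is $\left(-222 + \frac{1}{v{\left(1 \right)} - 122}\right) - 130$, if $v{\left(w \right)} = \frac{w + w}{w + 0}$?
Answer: $- \frac{42241}{120} \approx -352.01$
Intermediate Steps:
$v{\left(w \right)} = 2$ ($v{\left(w \right)} = \frac{2 w}{w} = 2$)
$\left(-222 + \frac{1}{v{\left(1 \right)} - 122}\right) - 130 = \left(-222 + \frac{1}{2 - 122}\right) - 130 = \left(-222 + \frac{1}{-120}\right) - 130 = \left(-222 - \frac{1}{120}\right) - 130 = - \frac{26641}{120} - 130 = - \frac{42241}{120}$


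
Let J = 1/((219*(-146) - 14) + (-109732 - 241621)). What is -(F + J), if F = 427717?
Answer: -163961462496/383341 ≈ -4.2772e+5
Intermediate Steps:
J = -1/383341 (J = 1/((-31974 - 14) - 351353) = 1/(-31988 - 351353) = 1/(-383341) = -1/383341 ≈ -2.6086e-6)
-(F + J) = -(427717 - 1/383341) = -1*163961462496/383341 = -163961462496/383341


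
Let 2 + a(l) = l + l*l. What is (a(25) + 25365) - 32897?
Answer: -6884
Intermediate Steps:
a(l) = -2 + l + l² (a(l) = -2 + (l + l*l) = -2 + (l + l²) = -2 + l + l²)
(a(25) + 25365) - 32897 = ((-2 + 25 + 25²) + 25365) - 32897 = ((-2 + 25 + 625) + 25365) - 32897 = (648 + 25365) - 32897 = 26013 - 32897 = -6884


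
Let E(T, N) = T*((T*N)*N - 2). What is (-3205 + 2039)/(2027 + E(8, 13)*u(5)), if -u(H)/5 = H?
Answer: 1166/267973 ≈ 0.0043512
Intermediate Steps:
u(H) = -5*H
E(T, N) = T*(-2 + T*N²) (E(T, N) = T*((N*T)*N - 2) = T*(T*N² - 2) = T*(-2 + T*N²))
(-3205 + 2039)/(2027 + E(8, 13)*u(5)) = (-3205 + 2039)/(2027 + (8*(-2 + 8*13²))*(-5*5)) = -1166/(2027 + (8*(-2 + 8*169))*(-25)) = -1166/(2027 + (8*(-2 + 1352))*(-25)) = -1166/(2027 + (8*1350)*(-25)) = -1166/(2027 + 10800*(-25)) = -1166/(2027 - 270000) = -1166/(-267973) = -1166*(-1/267973) = 1166/267973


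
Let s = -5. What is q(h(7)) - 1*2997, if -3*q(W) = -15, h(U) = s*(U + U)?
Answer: -2992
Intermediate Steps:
h(U) = -10*U (h(U) = -5*(U + U) = -10*U)
q(W) = 5 (q(W) = -1/3*(-15) = 5)
q(h(7)) - 1*2997 = 5 - 1*2997 = 5 - 2997 = -2992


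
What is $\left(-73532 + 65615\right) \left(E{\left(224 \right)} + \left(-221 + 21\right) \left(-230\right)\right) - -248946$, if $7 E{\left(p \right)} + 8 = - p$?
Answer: $-363670662$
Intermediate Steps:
$E{\left(p \right)} = - \frac{8}{7} - \frac{p}{7}$ ($E{\left(p \right)} = - \frac{8}{7} + \frac{\left(-1\right) p}{7} = - \frac{8}{7} - \frac{p}{7}$)
$\left(-73532 + 65615\right) \left(E{\left(224 \right)} + \left(-221 + 21\right) \left(-230\right)\right) - -248946 = \left(-73532 + 65615\right) \left(\left(- \frac{8}{7} - 32\right) + \left(-221 + 21\right) \left(-230\right)\right) - -248946 = - 7917 \left(\left(- \frac{8}{7} - 32\right) - -46000\right) + 248946 = - 7917 \left(- \frac{232}{7} + 46000\right) + 248946 = \left(-7917\right) \frac{321768}{7} + 248946 = -363919608 + 248946 = -363670662$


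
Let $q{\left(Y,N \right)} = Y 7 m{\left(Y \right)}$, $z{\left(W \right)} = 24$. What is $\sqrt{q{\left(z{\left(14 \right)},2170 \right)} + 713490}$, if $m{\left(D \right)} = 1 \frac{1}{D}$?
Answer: $\sqrt{713497} \approx 844.69$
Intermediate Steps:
$m{\left(D \right)} = \frac{1}{D}$
$q{\left(Y,N \right)} = 7$ ($q{\left(Y,N \right)} = \frac{Y 7}{Y} = \frac{7 Y}{Y} = 7$)
$\sqrt{q{\left(z{\left(14 \right)},2170 \right)} + 713490} = \sqrt{7 + 713490} = \sqrt{713497}$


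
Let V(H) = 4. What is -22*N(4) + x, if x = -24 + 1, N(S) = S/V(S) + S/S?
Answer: -67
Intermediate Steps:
N(S) = 1 + S/4 (N(S) = S/4 + S/S = S*(¼) + 1 = S/4 + 1 = 1 + S/4)
x = -23
-22*N(4) + x = -22*(1 + (¼)*4) - 23 = -22*(1 + 1) - 23 = -22*2 - 23 = -44 - 23 = -67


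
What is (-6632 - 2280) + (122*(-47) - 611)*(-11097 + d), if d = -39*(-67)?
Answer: 53822068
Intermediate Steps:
d = 2613
(-6632 - 2280) + (122*(-47) - 611)*(-11097 + d) = (-6632 - 2280) + (122*(-47) - 611)*(-11097 + 2613) = -8912 + (-5734 - 611)*(-8484) = -8912 - 6345*(-8484) = -8912 + 53830980 = 53822068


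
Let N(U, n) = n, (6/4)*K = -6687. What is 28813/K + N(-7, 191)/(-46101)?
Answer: -147684399/22835362 ≈ -6.4674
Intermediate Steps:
K = -4458 (K = (2/3)*(-6687) = -4458)
28813/K + N(-7, 191)/(-46101) = 28813/(-4458) + 191/(-46101) = 28813*(-1/4458) + 191*(-1/46101) = -28813/4458 - 191/46101 = -147684399/22835362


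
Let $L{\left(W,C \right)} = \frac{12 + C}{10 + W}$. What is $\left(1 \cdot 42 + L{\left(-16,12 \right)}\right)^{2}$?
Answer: $1444$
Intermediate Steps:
$L{\left(W,C \right)} = \frac{12 + C}{10 + W}$
$\left(1 \cdot 42 + L{\left(-16,12 \right)}\right)^{2} = \left(1 \cdot 42 + \frac{12 + 12}{10 - 16}\right)^{2} = \left(42 + \frac{1}{-6} \cdot 24\right)^{2} = \left(42 - 4\right)^{2} = 38^{2} = 1444$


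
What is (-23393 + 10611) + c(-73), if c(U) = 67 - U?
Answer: -12642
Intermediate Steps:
(-23393 + 10611) + c(-73) = (-23393 + 10611) + (67 - 1*(-73)) = -12782 + (67 + 73) = -12782 + 140 = -12642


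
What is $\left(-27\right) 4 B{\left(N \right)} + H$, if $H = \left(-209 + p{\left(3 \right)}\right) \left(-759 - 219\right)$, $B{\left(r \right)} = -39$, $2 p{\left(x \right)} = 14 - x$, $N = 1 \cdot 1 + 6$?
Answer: $203235$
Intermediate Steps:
$N = 7$ ($N = 1 + 6 = 7$)
$p{\left(x \right)} = 7 - \frac{x}{2}$ ($p{\left(x \right)} = \frac{14 - x}{2} = 7 - \frac{x}{2}$)
$H = 199023$ ($H = \left(-209 + \left(7 - \frac{3}{2}\right)\right) \left(-759 - 219\right) = \left(-209 + \left(7 - \frac{3}{2}\right)\right) \left(-978\right) = \left(-209 + \frac{11}{2}\right) \left(-978\right) = \left(- \frac{407}{2}\right) \left(-978\right) = 199023$)
$\left(-27\right) 4 B{\left(N \right)} + H = \left(-27\right) 4 \left(-39\right) + 199023 = \left(-108\right) \left(-39\right) + 199023 = 4212 + 199023 = 203235$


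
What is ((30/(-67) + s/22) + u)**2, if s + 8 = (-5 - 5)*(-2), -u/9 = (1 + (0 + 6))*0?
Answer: 5184/543169 ≈ 0.0095440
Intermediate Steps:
u = 0 (u = -9*(1 + (0 + 6))*0 = -9*(1 + 6)*0 = -63*0 = -9*0 = 0)
s = 12 (s = -8 + (-5 - 5)*(-2) = -8 - 10*(-2) = -8 + 20 = 12)
((30/(-67) + s/22) + u)**2 = ((30/(-67) + 12/22) + 0)**2 = ((30*(-1/67) + 12*(1/22)) + 0)**2 = ((-30/67 + 6/11) + 0)**2 = (72/737 + 0)**2 = (72/737)**2 = 5184/543169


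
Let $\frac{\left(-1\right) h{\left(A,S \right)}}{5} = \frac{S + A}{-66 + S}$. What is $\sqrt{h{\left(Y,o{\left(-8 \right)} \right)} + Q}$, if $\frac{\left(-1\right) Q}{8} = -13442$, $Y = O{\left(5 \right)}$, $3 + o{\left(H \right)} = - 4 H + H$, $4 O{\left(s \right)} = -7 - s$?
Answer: $\sqrt{107538} \approx 327.93$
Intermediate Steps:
$O{\left(s \right)} = - \frac{7}{4} - \frac{s}{4}$ ($O{\left(s \right)} = \frac{-7 - s}{4} = - \frac{7}{4} - \frac{s}{4}$)
$o{\left(H \right)} = -3 - 3 H$ ($o{\left(H \right)} = -3 + \left(- 4 H + H\right) = -3 - 3 H$)
$Y = -3$ ($Y = - \frac{7}{4} - \frac{5}{4} = -3$)
$Q = 107536$ ($Q = \left(-8\right) \left(-13442\right) = 107536$)
$h{\left(A,S \right)} = - \frac{5 \left(A + S\right)}{-66 + S}$ ($h{\left(A,S \right)} = - 5 \frac{S + A}{-66 + S} = - 5 \frac{A + S}{-66 + S} = - \frac{5 \left(A + S\right)}{-66 + S}$)
$\sqrt{h{\left(Y,o{\left(-8 \right)} \right)} + Q} = \sqrt{\frac{5 \left(\left(-1\right) \left(-3\right) - \left(-3 - -24\right)\right)}{-66 - -21} + 107536} = \sqrt{\frac{5 \left(3 - \left(-3 + 24\right)\right)}{-66 + \left(-3 + 24\right)} + 107536} = \sqrt{\frac{5 \left(3 - 21\right)}{-66 + 21} + 107536} = \sqrt{\frac{5 \left(3 - 21\right)}{-45} + 107536} = \sqrt{5 \left(- \frac{1}{45}\right) \left(-18\right) + 107536} = \sqrt{2 + 107536} = \sqrt{107538}$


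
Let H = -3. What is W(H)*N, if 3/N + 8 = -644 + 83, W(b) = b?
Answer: 9/569 ≈ 0.015817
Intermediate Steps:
N = -3/569 (N = 3/(-8 + (-644 + 83)) = 3/(-8 - 561) = 3/(-569) = 3*(-1/569) = -3/569 ≈ -0.0052724)
W(H)*N = -3*(-3/569) = 9/569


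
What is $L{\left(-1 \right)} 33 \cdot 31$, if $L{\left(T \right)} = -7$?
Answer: $-7161$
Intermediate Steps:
$L{\left(-1 \right)} 33 \cdot 31 = - 7 \cdot 33 \cdot 31 = \left(-7\right) 1023 = -7161$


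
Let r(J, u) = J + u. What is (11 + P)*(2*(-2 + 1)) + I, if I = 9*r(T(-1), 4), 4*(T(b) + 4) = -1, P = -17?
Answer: 39/4 ≈ 9.7500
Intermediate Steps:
T(b) = -17/4 (T(b) = -4 + (1/4)*(-1) = -4 - 1/4 = -17/4)
I = -9/4 (I = 9*(-17/4 + 4) = 9*(-1/4) = -9/4 ≈ -2.2500)
(11 + P)*(2*(-2 + 1)) + I = (11 - 17)*(2*(-2 + 1)) - 9/4 = -12*(-1) - 9/4 = -6*(-2) - 9/4 = 12 - 9/4 = 39/4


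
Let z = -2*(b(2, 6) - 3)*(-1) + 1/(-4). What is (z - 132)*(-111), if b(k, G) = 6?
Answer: 56055/4 ≈ 14014.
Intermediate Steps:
z = 23/4 (z = -2*(6 - 3)*(-1) + 1/(-4) = -2*3*(-1) - ¼ = -6*(-1) - ¼ = 6 - ¼ = 23/4 ≈ 5.7500)
(z - 132)*(-111) = (23/4 - 132)*(-111) = -505/4*(-111) = 56055/4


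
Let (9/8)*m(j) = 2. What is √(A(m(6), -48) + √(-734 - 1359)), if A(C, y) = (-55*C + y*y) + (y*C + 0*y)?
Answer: √(19088 + 9*I*√2093)/3 ≈ 46.056 + 0.49667*I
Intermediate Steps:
m(j) = 16/9 (m(j) = (8/9)*2 = 16/9)
A(C, y) = y² - 55*C + C*y (A(C, y) = (-55*C + y²) + (C*y + 0) = (y² - 55*C) + C*y = y² - 55*C + C*y)
√(A(m(6), -48) + √(-734 - 1359)) = √(((-48)² - 55*16/9 + (16/9)*(-48)) + √(-734 - 1359)) = √((2304 - 880/9 - 256/3) + √(-2093)) = √(19088/9 + I*√2093)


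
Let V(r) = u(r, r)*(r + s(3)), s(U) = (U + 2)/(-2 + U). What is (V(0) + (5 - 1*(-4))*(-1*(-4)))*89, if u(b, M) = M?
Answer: 3204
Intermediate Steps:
s(U) = (2 + U)/(-2 + U)
V(r) = r*(5 + r) (V(r) = r*(r + (2 + 3)/(-2 + 3)) = r*(r + 5/1) = r*(r + 1*5) = r*(r + 5) = r*(5 + r))
(V(0) + (5 - 1*(-4))*(-1*(-4)))*89 = (0*(5 + 0) + (5 - 1*(-4))*(-1*(-4)))*89 = (0*5 + (5 + 4)*4)*89 = (0 + 9*4)*89 = (0 + 36)*89 = 36*89 = 3204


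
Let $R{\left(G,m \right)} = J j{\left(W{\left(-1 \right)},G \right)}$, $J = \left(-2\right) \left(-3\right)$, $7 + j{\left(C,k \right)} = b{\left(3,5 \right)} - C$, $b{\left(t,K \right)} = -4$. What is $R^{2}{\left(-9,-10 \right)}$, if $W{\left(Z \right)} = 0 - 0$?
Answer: $4356$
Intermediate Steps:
$W{\left(Z \right)} = 0$ ($W{\left(Z \right)} = 0 + 0 = 0$)
$j{\left(C,k \right)} = -11 - C$ ($j{\left(C,k \right)} = -7 - \left(4 + C\right) = -11 - C$)
$J = 6$
$R{\left(G,m \right)} = -66$ ($R{\left(G,m \right)} = 6 \left(-11 - 0\right) = 6 \left(-11 + 0\right) = 6 \left(-11\right) = -66$)
$R^{2}{\left(-9,-10 \right)} = \left(-66\right)^{2} = 4356$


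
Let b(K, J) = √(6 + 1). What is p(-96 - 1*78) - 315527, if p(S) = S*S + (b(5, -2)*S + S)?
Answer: -285425 - 174*√7 ≈ -2.8589e+5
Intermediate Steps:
b(K, J) = √7
p(S) = S + S² + S*√7 (p(S) = S*S + (√7*S + S) = S² + (S*√7 + S) = S² + (S + S*√7) = S + S² + S*√7)
p(-96 - 1*78) - 315527 = (-96 - 1*78)*(1 + (-96 - 1*78) + √7) - 315527 = (-96 - 78)*(1 + (-96 - 78) + √7) - 315527 = -174*(1 - 174 + √7) - 315527 = -174*(-173 + √7) - 315527 = (30102 - 174*√7) - 315527 = -285425 - 174*√7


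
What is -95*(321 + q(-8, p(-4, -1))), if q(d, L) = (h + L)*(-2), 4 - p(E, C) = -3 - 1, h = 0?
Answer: -28975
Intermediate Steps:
p(E, C) = 8 (p(E, C) = 4 - (-3 - 1) = 4 - 1*(-4) = 4 + 4 = 8)
q(d, L) = -2*L (q(d, L) = (0 + L)*(-2) = L*(-2) = -2*L)
-95*(321 + q(-8, p(-4, -1))) = -95*(321 - 2*8) = -95*(321 - 16) = -95*305 = -28975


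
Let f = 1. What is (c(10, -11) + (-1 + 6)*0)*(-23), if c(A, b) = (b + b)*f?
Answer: 506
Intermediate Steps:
c(A, b) = 2*b (c(A, b) = (b + b)*1 = (2*b)*1 = 2*b)
(c(10, -11) + (-1 + 6)*0)*(-23) = (2*(-11) + (-1 + 6)*0)*(-23) = (-22 + 5*0)*(-23) = (-22 + 0)*(-23) = -22*(-23) = 506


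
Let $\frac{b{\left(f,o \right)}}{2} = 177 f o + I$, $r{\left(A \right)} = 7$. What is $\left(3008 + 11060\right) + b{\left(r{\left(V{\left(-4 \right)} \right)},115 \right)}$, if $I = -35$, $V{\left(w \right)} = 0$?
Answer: $298968$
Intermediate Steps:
$b{\left(f,o \right)} = -70 + 354 f o$ ($b{\left(f,o \right)} = 2 \left(177 f o - 35\right) = 2 \left(-35 + 177 f o\right) = -70 + 354 f o$)
$\left(3008 + 11060\right) + b{\left(r{\left(V{\left(-4 \right)} \right)},115 \right)} = \left(3008 + 11060\right) - \left(70 - 284970\right) = 14068 + \left(-70 + 284970\right) = 14068 + 284900 = 298968$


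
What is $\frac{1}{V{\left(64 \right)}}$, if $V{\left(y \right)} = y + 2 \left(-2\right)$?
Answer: $\frac{1}{60} \approx 0.016667$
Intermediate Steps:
$V{\left(y \right)} = -4 + y$ ($V{\left(y \right)} = y - 4 = -4 + y$)
$\frac{1}{V{\left(64 \right)}} = \frac{1}{-4 + 64} = \frac{1}{60}$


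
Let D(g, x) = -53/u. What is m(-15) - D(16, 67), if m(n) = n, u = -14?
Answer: -263/14 ≈ -18.786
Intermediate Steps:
D(g, x) = 53/14 (D(g, x) = -53/(-14) = -53*(-1/14) = 53/14)
m(-15) - D(16, 67) = -15 - 1*53/14 = -15 - 53/14 = -263/14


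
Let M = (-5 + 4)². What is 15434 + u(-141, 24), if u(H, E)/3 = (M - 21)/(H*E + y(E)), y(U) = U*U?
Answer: 3611561/234 ≈ 15434.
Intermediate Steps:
M = 1 (M = (-1)² = 1)
y(U) = U²
u(H, E) = -60/(E² + E*H) (u(H, E) = 3*((1 - 21)/(H*E + E²)) = 3*(-20/(E*H + E²)) = 3*(-20/(E² + E*H)) = -60/(E² + E*H))
15434 + u(-141, 24) = 15434 - 60/(24*(24 - 141)) = 15434 - 60*1/24/(-117) = 15434 - 60*1/24*(-1/117) = 15434 + 5/234 = 3611561/234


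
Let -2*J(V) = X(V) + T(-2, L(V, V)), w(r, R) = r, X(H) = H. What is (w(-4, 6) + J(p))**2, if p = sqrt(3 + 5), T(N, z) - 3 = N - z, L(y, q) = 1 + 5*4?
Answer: (6 - sqrt(2))**2 ≈ 21.029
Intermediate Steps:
L(y, q) = 21 (L(y, q) = 1 + 20 = 21)
T(N, z) = 3 + N - z (T(N, z) = 3 + (N - z) = 3 + N - z)
p = 2*sqrt(2) (p = sqrt(8) = 2*sqrt(2) ≈ 2.8284)
J(V) = 10 - V/2 (J(V) = -(V + (3 - 2 - 1*21))/2 = -(V + (3 - 2 - 21))/2 = -(V - 20)/2 = -(-20 + V)/2 = 10 - V/2)
(w(-4, 6) + J(p))**2 = (-4 + (10 - sqrt(2)))**2 = (6 - sqrt(2))**2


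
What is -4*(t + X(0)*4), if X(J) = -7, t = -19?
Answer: 188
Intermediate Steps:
-4*(t + X(0)*4) = -4*(-19 - 7*4) = -4*(-19 - 28) = -4*(-47) = 188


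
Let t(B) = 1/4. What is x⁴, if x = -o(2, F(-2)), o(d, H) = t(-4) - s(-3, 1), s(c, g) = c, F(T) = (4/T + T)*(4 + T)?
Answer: 28561/256 ≈ 111.57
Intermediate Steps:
t(B) = ¼
F(T) = (4 + T)*(T + 4/T) (F(T) = (T + 4/T)*(4 + T) = (4 + T)*(T + 4/T))
o(d, H) = 13/4 (o(d, H) = ¼ - 1*(-3) = ¼ + 3 = 13/4)
x = -13/4 (x = -1*13/4 = -13/4 ≈ -3.2500)
x⁴ = (-13/4)⁴ = 28561/256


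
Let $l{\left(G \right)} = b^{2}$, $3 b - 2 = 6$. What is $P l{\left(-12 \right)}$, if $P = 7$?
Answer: $\frac{448}{9} \approx 49.778$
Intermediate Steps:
$b = \frac{8}{3}$ ($b = \frac{2}{3} + \frac{1}{3} \cdot 6 = \frac{2}{3} + 2 = \frac{8}{3} \approx 2.6667$)
$l{\left(G \right)} = \frac{64}{9}$ ($l{\left(G \right)} = \left(\frac{8}{3}\right)^{2} = \frac{64}{9}$)
$P l{\left(-12 \right)} = 7 \cdot \frac{64}{9} = \frac{448}{9}$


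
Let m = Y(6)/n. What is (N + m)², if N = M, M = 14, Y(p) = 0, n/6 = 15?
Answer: 196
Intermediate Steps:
n = 90 (n = 6*15 = 90)
N = 14
m = 0 (m = 0/90 = 0*(1/90) = 0)
(N + m)² = (14 + 0)² = 14² = 196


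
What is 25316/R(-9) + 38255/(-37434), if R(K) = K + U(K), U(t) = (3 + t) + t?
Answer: -6587481/6239 ≈ -1055.9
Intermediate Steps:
U(t) = 3 + 2*t
R(K) = 3 + 3*K (R(K) = K + (3 + 2*K) = 3 + 3*K)
25316/R(-9) + 38255/(-37434) = 25316/(3 + 3*(-9)) + 38255/(-37434) = 25316/(3 - 27) + 38255*(-1/37434) = 25316/(-24) - 38255/37434 = 25316*(-1/24) - 38255/37434 = -6329/6 - 38255/37434 = -6587481/6239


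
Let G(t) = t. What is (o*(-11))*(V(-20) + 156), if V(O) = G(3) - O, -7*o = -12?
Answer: -23628/7 ≈ -3375.4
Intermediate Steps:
o = 12/7 (o = -⅐*(-12) = 12/7 ≈ 1.7143)
V(O) = 3 - O
(o*(-11))*(V(-20) + 156) = ((12/7)*(-11))*((3 - 1*(-20)) + 156) = -132*((3 + 20) + 156)/7 = -132*(23 + 156)/7 = -132/7*179 = -23628/7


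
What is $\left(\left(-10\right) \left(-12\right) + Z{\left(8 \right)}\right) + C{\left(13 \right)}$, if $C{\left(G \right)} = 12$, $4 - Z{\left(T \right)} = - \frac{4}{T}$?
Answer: $\frac{273}{2} \approx 136.5$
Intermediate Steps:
$Z{\left(T \right)} = 4 + \frac{4}{T}$ ($Z{\left(T \right)} = 4 - - \frac{4}{T} = 4 + \frac{4}{T}$)
$\left(\left(-10\right) \left(-12\right) + Z{\left(8 \right)}\right) + C{\left(13 \right)} = \left(\left(-10\right) \left(-12\right) + \left(4 + \frac{4}{8}\right)\right) + 12 = \left(120 + \left(4 + 4 \cdot \frac{1}{8}\right)\right) + 12 = \left(120 + \left(4 + \frac{1}{2}\right)\right) + 12 = \left(120 + \frac{9}{2}\right) + 12 = \frac{249}{2} + 12 = \frac{273}{2}$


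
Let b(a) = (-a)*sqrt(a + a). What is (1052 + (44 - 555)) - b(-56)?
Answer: 541 - 224*I*sqrt(7) ≈ 541.0 - 592.65*I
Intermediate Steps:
b(a) = -sqrt(2)*a**(3/2) (b(a) = (-a)*sqrt(2*a) = (-a)*(sqrt(2)*sqrt(a)) = -sqrt(2)*a**(3/2))
(1052 + (44 - 555)) - b(-56) = (1052 + (44 - 555)) - (-1)*sqrt(2)*(-56)**(3/2) = (1052 - 511) - (-1)*sqrt(2)*(-112*I*sqrt(14)) = 541 - 224*I*sqrt(7)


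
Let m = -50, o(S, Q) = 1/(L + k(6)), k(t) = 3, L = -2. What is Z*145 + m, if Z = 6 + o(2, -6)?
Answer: 965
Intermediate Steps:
o(S, Q) = 1 (o(S, Q) = 1/(-2 + 3) = 1/1 = 1)
Z = 7 (Z = 6 + 1 = 7)
Z*145 + m = 7*145 - 50 = 1015 - 50 = 965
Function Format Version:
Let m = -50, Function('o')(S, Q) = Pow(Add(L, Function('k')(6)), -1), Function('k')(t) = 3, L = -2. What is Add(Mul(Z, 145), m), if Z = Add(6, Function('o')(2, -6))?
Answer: 965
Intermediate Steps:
Function('o')(S, Q) = 1 (Function('o')(S, Q) = Pow(Add(-2, 3), -1) = Pow(1, -1) = 1)
Z = 7 (Z = Add(6, 1) = 7)
Add(Mul(Z, 145), m) = Add(Mul(7, 145), -50) = Add(1015, -50) = 965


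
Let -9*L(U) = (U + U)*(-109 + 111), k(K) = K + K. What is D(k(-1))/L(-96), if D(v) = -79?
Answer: -237/128 ≈ -1.8516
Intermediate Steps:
k(K) = 2*K
L(U) = -4*U/9 (L(U) = -(U + U)*(-109 + 111)/9 = -2*U*2/9 = -4*U/9)
D(k(-1))/L(-96) = -79/((-4/9*(-96))) = -79/128/3 = -79*3/128 = -237/128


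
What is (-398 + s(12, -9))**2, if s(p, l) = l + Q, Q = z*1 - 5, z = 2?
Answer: 168100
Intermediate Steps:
Q = -3 (Q = 2*1 - 5 = 2 - 5 = -3)
s(p, l) = -3 + l (s(p, l) = l - 3 = -3 + l)
(-398 + s(12, -9))**2 = (-398 + (-3 - 9))**2 = (-398 - 12)**2 = (-410)**2 = 168100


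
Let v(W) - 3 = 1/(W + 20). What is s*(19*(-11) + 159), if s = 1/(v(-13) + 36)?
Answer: -175/137 ≈ -1.2774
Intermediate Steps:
v(W) = 3 + 1/(20 + W) (v(W) = 3 + 1/(W + 20) = 3 + 1/(20 + W))
s = 7/274 (s = 1/((61 + 3*(-13))/(20 - 13) + 36) = 1/((61 - 39)/7 + 36) = 1/((⅐)*22 + 36) = 1/(22/7 + 36) = 1/(274/7) = 7/274 ≈ 0.025547)
s*(19*(-11) + 159) = 7*(19*(-11) + 159)/274 = 7*(-209 + 159)/274 = (7/274)*(-50) = -175/137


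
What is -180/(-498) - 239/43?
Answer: -18547/3569 ≈ -5.1967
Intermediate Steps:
-180/(-498) - 239/43 = -180*(-1/498) - 239*1/43 = 30/83 - 239/43 = -18547/3569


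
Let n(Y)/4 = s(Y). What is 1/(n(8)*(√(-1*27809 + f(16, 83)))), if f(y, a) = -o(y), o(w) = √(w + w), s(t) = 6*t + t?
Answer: -I/(224*√(27809 + 4*√2)) ≈ -2.6768e-5*I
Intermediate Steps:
s(t) = 7*t
n(Y) = 28*Y (n(Y) = 4*(7*Y) = 28*Y)
o(w) = √2*√w (o(w) = √(2*w) = √2*√w)
f(y, a) = -√2*√y
1/(n(8)*(√(-1*27809 + f(16, 83)))) = 1/(((28*8))*(√(-1*27809 - √2*√16))) = 1/(224*(√(-27809 - 1*√2*4))) = 1/(224*(√(-27809 - 4*√2))) = 1/(224*√(-27809 - 4*√2))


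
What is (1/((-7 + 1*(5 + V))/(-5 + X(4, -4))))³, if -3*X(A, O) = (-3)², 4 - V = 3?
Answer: 512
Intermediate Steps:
V = 1 (V = 4 - 1*3 = 4 - 3 = 1)
X(A, O) = -3 (X(A, O) = -⅓*(-3)² = -⅓*9 = -3)
(1/((-7 + 1*(5 + V))/(-5 + X(4, -4))))³ = (1/((-7 + 1*(5 + 1))/(-5 - 3)))³ = (1/((-7 + 1*6)/(-8)))³ = (1/((-7 + 6)*(-⅛)))³ = (1/(-1*(-⅛)))³ = (1/(⅛))³ = 8³ = 512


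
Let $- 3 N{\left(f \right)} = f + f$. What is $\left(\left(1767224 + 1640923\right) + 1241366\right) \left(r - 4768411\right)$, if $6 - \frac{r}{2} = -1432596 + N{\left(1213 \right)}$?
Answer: $- \frac{26524397627497}{3} \approx -8.8415 \cdot 10^{12}$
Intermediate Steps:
$N{\left(f \right)} = - \frac{2 f}{3}$ ($N{\left(f \right)} = - \frac{f + f}{3} = - \frac{2 f}{3}$)
$r = \frac{8600464}{3}$ ($r = 12 - 2 \left(-1432596 - \frac{2426}{3}\right) = 12 - - \frac{8600428}{3} = 12 + \frac{8600428}{3} = \frac{8600464}{3} \approx 2.8668 \cdot 10^{6}$)
$\left(\left(1767224 + 1640923\right) + 1241366\right) \left(r - 4768411\right) = \left(\left(1767224 + 1640923\right) + 1241366\right) \left(\frac{8600464}{3} - 4768411\right) = \left(3408147 + 1241366\right) \left(- \frac{5704769}{3}\right) = 4649513 \left(- \frac{5704769}{3}\right) = - \frac{26524397627497}{3}$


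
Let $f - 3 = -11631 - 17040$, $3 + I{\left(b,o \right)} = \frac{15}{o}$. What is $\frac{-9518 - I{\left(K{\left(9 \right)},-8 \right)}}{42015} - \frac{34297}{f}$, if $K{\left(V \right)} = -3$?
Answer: $\frac{155768825}{160598136} \approx 0.96993$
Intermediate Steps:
$I{\left(b,o \right)} = -3 + \frac{15}{o}$
$f = -28668$ ($f = 3 - 28671 = -28668$)
$\frac{-9518 - I{\left(K{\left(9 \right)},-8 \right)}}{42015} - \frac{34297}{f} = \frac{-9518 - \left(-3 + \frac{15}{-8}\right)}{42015} - \frac{34297}{-28668} = \left(-9518 - \left(-3 + 15 \left(- \frac{1}{8}\right)\right)\right) \frac{1}{42015} - - \frac{34297}{28668} = \left(-9518 - \left(-3 - \frac{15}{8}\right)\right) \frac{1}{42015} + \frac{34297}{28668} = \left(-9518 - - \frac{39}{8}\right) \frac{1}{42015} + \frac{34297}{28668} = \left(-9518 + \frac{39}{8}\right) \frac{1}{42015} + \frac{34297}{28668} = \left(- \frac{76105}{8}\right) \frac{1}{42015} + \frac{34297}{28668} = - \frac{15221}{67224} + \frac{34297}{28668} = \frac{155768825}{160598136}$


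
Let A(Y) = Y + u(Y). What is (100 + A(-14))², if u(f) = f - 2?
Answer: 4900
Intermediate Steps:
u(f) = -2 + f
A(Y) = -2 + 2*Y (A(Y) = Y + (-2 + Y) = -2 + 2*Y)
(100 + A(-14))² = (100 + (-2 + 2*(-14)))² = (100 + (-2 - 28))² = (100 - 30)² = 70² = 4900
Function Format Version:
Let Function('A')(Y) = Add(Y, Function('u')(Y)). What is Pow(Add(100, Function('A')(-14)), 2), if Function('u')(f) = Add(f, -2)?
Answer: 4900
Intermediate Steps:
Function('u')(f) = Add(-2, f)
Function('A')(Y) = Add(-2, Mul(2, Y)) (Function('A')(Y) = Add(Y, Add(-2, Y)) = Add(-2, Mul(2, Y)))
Pow(Add(100, Function('A')(-14)), 2) = Pow(Add(100, Add(-2, Mul(2, -14))), 2) = Pow(Add(100, Add(-2, -28)), 2) = Pow(Add(100, -30), 2) = Pow(70, 2) = 4900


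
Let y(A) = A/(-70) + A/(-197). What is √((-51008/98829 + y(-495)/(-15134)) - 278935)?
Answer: I*√2690729377824319878304465721/98216194314 ≈ 528.14*I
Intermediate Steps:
y(A) = -267*A/13790 (y(A) = A*(-1/70) + A*(-1/197) = -A/70 - A/197 = -267*A/13790)
√((-51008/98829 + y(-495)/(-15134)) - 278935) = √((-51008/98829 - 267/13790*(-495)/(-15134)) - 278935) = √((-51008*1/98829 + (26433/2758)*(-1/15134)) - 278935) = √((-51008/98829 - 26433/41739572) - 278935) = √(-2131664435533/4125080161188 - 278935) = √(-1150631366425410313/4125080161188) = I*√2690729377824319878304465721/98216194314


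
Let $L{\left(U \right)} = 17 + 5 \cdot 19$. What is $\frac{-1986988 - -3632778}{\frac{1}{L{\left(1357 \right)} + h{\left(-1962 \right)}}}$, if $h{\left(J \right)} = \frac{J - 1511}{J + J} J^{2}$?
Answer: $5607412253750$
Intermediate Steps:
$h{\left(J \right)} = \frac{J \left(-1511 + J\right)}{2}$ ($h{\left(J \right)} = \frac{-1511 + J}{2 J} J^{2} = \frac{J \left(-1511 + J\right)}{2}$)
$L{\left(U \right)} = 112$ ($L{\left(U \right)} = 17 + 95 = 112$)
$\frac{-1986988 - -3632778}{\frac{1}{L{\left(1357 \right)} + h{\left(-1962 \right)}}} = \frac{-1986988 - -3632778}{\frac{1}{112 + \frac{1}{2} \left(-1962\right) \left(-1511 - 1962\right)}} = \frac{-1986988 + 3632778}{\frac{1}{112 + \frac{1}{2} \left(-1962\right) \left(-3473\right)}} = \frac{1645790}{\frac{1}{112 + 3407013}} = \frac{1645790}{\frac{1}{3407125}} = 1645790 \frac{1}{\frac{1}{3407125}} = 1645790 \cdot 3407125 = 5607412253750$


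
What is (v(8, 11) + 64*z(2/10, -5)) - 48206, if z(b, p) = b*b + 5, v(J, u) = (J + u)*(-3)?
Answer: -1198511/25 ≈ -47940.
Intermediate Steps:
v(J, u) = -3*J - 3*u
z(b, p) = 5 + b**2 (z(b, p) = b**2 + 5 = 5 + b**2)
(v(8, 11) + 64*z(2/10, -5)) - 48206 = ((-3*8 - 3*11) + 64*(5 + (2/10)**2)) - 48206 = ((-24 - 33) + 64*(5 + (2*(1/10))**2)) - 48206 = (-57 + 64*(5 + (1/5)**2)) - 48206 = (-57 + 64*(5 + 1/25)) - 48206 = (-57 + 64*(126/25)) - 48206 = (-57 + 8064/25) - 48206 = 6639/25 - 48206 = -1198511/25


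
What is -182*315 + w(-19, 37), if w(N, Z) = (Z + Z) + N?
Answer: -57275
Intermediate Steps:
w(N, Z) = N + 2*Z (w(N, Z) = 2*Z + N = N + 2*Z)
-182*315 + w(-19, 37) = -182*315 + (-19 + 2*37) = -57330 + (-19 + 74) = -57330 + 55 = -57275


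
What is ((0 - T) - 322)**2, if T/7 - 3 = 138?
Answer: 1713481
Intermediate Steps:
T = 987 (T = 21 + 7*138 = 21 + 966 = 987)
((0 - T) - 322)**2 = ((0 - 1*987) - 322)**2 = ((0 - 987) - 322)**2 = (-987 - 322)**2 = (-1309)**2 = 1713481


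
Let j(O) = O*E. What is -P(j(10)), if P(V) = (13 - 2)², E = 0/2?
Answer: -121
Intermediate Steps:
E = 0 (E = 0*(½) = 0)
j(O) = 0 (j(O) = O*0 = 0)
P(V) = 121 (P(V) = 11² = 121)
-P(j(10)) = -1*121 = -121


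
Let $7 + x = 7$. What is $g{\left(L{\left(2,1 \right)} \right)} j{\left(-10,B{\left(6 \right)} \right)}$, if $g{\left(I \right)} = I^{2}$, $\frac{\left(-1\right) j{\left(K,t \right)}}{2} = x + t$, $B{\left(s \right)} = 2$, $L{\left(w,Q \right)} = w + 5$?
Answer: $-196$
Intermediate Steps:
$L{\left(w,Q \right)} = 5 + w$
$x = 0$ ($x = -7 + 7 = 0$)
$j{\left(K,t \right)} = - 2 t$ ($j{\left(K,t \right)} = - 2 \left(0 + t\right) = - 2 t$)
$g{\left(L{\left(2,1 \right)} \right)} j{\left(-10,B{\left(6 \right)} \right)} = \left(5 + 2\right)^{2} \left(\left(-2\right) 2\right) = 7^{2} \left(-4\right) = 49 \left(-4\right) = -196$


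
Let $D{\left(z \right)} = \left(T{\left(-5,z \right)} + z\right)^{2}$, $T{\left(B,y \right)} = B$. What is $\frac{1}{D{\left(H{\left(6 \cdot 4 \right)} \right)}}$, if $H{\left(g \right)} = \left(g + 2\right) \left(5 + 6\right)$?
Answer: $\frac{1}{78961} \approx 1.2664 \cdot 10^{-5}$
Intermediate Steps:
$H{\left(g \right)} = 22 + 11 g$ ($H{\left(g \right)} = \left(2 + g\right) 11 = 22 + 11 g$)
$D{\left(z \right)} = \left(-5 + z\right)^{2}$
$\frac{1}{D{\left(H{\left(6 \cdot 4 \right)} \right)}} = \frac{1}{\left(-5 + \left(22 + 11 \cdot 6 \cdot 4\right)\right)^{2}} = \frac{1}{\left(-5 + \left(22 + 11 \cdot 24\right)\right)^{2}} = \frac{1}{\left(-5 + \left(22 + 264\right)\right)^{2}} = \frac{1}{\left(-5 + 286\right)^{2}} = \frac{1}{281^{2}} = \frac{1}{78961}$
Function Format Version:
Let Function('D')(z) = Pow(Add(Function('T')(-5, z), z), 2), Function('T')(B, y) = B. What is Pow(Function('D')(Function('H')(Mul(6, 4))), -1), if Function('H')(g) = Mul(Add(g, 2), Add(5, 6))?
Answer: Rational(1, 78961) ≈ 1.2664e-5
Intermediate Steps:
Function('H')(g) = Add(22, Mul(11, g)) (Function('H')(g) = Mul(Add(2, g), 11) = Add(22, Mul(11, g)))
Function('D')(z) = Pow(Add(-5, z), 2)
Pow(Function('D')(Function('H')(Mul(6, 4))), -1) = Pow(Pow(Add(-5, Add(22, Mul(11, Mul(6, 4)))), 2), -1) = Pow(Pow(Add(-5, Add(22, Mul(11, 24))), 2), -1) = Pow(Pow(Add(-5, Add(22, 264)), 2), -1) = Pow(Pow(Add(-5, 286), 2), -1) = Pow(Pow(281, 2), -1) = Pow(78961, -1) = Rational(1, 78961)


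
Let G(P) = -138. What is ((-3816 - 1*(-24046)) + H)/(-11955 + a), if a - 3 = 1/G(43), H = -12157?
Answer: -1114074/1649377 ≈ -0.67545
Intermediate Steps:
a = 413/138 (a = 3 + 1/(-138) = 3 - 1/138 = 413/138 ≈ 2.9928)
((-3816 - 1*(-24046)) + H)/(-11955 + a) = ((-3816 - 1*(-24046)) - 12157)/(-11955 + 413/138) = ((-3816 + 24046) - 12157)/(-1649377/138) = (20230 - 12157)*(-138/1649377) = 8073*(-138/1649377) = -1114074/1649377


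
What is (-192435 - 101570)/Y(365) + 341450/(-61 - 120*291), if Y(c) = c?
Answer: -2081843631/2553613 ≈ -815.25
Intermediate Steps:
(-192435 - 101570)/Y(365) + 341450/(-61 - 120*291) = (-192435 - 101570)/365 + 341450/(-61 - 120*291) = -294005*1/365 + 341450/(-61 - 34920) = -58801/73 + 341450/(-34981) = -58801/73 + 341450*(-1/34981) = -58801/73 - 341450/34981 = -2081843631/2553613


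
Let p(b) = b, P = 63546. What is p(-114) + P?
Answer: 63432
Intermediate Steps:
p(-114) + P = -114 + 63546 = 63432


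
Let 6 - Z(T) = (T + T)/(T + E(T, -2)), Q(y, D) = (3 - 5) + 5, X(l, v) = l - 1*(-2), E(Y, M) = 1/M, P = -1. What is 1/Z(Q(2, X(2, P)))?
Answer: 5/18 ≈ 0.27778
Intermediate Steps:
X(l, v) = 2 + l (X(l, v) = l + 2 = 2 + l)
Q(y, D) = 3 (Q(y, D) = -2 + 5 = 3)
Z(T) = 6 - 2*T/(-½ + T) (Z(T) = 6 - (T + T)/(T + 1/(-2)) = 6 - 2*T/(T - ½) = 6 - 2*T/(-½ + T))
1/Z(Q(2, X(2, P))) = 1/(2*(-3 + 4*3)/(-1 + 2*3)) = 1/(2*(-3 + 12)/(-1 + 6)) = 1/(2*9/5) = 1/(2*(⅕)*9) = 1/(18/5) = 5/18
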